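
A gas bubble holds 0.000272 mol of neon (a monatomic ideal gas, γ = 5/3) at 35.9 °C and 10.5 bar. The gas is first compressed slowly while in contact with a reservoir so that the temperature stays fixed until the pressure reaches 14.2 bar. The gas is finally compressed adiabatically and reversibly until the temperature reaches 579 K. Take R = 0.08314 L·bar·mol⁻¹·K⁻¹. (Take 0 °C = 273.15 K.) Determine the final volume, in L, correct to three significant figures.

V₃ ≈ 0.000192 L

Convert: T₁ = 309.0 K.
From PV = nRT: V₁ = nRT₁/P₁ = 0.0006656 L.
T constant ⇒ Boyle's law P V = const: T₂ = T₁; V₂ = V₁·(P₁/P₂) = 0.0004922 L.
Reversible adiabatic, γ = 5/3: P₃ = P₂·(T₃/T₂)^(γ/(γ−1)) = 68.22 bar; V₃ = V₂·(T₂/T₃)^(1/(γ−1)) = 0.0001919 L.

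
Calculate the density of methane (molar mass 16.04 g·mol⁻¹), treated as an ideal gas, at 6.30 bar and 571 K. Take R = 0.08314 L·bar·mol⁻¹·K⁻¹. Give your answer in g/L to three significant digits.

ρ = PM/(RT) = (6.30 × 16.04) / (0.08314 × 571.0)

ρ ≈ 2.13 g/L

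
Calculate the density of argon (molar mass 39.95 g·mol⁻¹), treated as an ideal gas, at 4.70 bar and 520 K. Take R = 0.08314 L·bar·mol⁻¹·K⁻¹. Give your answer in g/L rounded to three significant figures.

ρ = PM/(RT) = (4.70 × 39.95) / (0.08314 × 520.0)

ρ ≈ 4.34 g/L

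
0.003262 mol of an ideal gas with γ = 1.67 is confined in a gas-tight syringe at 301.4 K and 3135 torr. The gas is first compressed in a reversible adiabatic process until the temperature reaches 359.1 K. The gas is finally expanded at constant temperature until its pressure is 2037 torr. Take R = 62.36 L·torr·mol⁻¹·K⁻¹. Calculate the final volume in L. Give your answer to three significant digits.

From PV = nRT: V₁ = nRT₁/P₁ = 0.01956 L.
Adiabatic (γ = 1.67), T V^(γ−1) and P V^γ constant: P₂ = P₁·(T₂/T₁)^(γ/(γ−1)) = 4851 torr; V₂ = V₁·(T₁/T₂)^(1/(γ−1)) = 0.01506 L.
Isothermal, so P V is constant: T₃ = T₂; V₃ = V₂·(P₂/P₃) = 0.03586 L.

V₃ ≈ 0.0359 L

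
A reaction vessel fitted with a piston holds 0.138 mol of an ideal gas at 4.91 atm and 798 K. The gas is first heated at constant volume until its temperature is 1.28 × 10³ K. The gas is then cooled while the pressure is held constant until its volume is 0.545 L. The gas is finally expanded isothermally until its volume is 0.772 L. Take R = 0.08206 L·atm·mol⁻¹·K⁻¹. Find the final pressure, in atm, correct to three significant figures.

P₄ ≈ 5.56 atm

From PV = nRT: V₁ = nRT₁/P₁ = 1.840 L.
V constant ⇒ P ∝ T: V₂ = V₁; P₂ = P₁·(T₂/T₁) = 7.876 atm.
Isobaric, so V/T is constant: P₃ = P₂; T₃ = T₂·(V₃/V₂) = 379.0 K.
Isothermal, so P V is constant: T₄ = T₃; P₄ = P₃·(V₃/V₄) = 5.560 atm.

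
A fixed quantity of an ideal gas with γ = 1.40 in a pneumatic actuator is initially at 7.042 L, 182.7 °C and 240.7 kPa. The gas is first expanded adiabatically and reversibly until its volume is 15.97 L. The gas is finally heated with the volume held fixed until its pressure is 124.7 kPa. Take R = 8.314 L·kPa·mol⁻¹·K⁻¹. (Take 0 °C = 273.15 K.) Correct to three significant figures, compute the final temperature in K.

Convert: T₁ = 455.8 K.
Adiabatic (γ = 1.40), T V^(γ−1) and P V^γ constant: T₂ = T₁·(V₁/V₂)^(γ−1) = 328.5 K; P₂ = P₁·(V₁/V₂)^γ = 76.49 kPa.
V constant ⇒ P ∝ T: V₃ = V₂; T₃ = T₂·(P₃/P₂) = 535.6 K.

T₃ ≈ 536 K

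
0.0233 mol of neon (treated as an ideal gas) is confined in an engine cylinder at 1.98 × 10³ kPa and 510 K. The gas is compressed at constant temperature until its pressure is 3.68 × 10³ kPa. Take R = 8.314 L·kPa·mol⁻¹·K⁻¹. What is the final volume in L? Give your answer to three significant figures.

V₂ ≈ 0.0268 L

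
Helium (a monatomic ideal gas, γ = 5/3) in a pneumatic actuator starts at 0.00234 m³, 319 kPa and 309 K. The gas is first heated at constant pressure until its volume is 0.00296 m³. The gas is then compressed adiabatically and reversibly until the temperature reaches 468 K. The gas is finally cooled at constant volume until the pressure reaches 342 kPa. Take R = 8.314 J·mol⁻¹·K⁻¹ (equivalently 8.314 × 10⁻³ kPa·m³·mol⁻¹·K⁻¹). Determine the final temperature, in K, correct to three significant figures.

T₄ ≈ 320 K

Isobaric, so V/T is constant: P₂ = P₁; T₂ = T₁·(V₂/V₁) = 390.9 K.
Adiabatic (γ = 5/3), T V^(γ−1) and P V^γ constant: P₃ = P₂·(T₃/T₂)^(γ/(γ−1)) = 500.4 kPa; V₃ = V₂·(T₂/T₃)^(1/(γ−1)) = 0.002259 m³.
Isochoric, so P/T is constant: V₄ = V₃; T₄ = T₃·(P₄/P₃) = 319.9 K.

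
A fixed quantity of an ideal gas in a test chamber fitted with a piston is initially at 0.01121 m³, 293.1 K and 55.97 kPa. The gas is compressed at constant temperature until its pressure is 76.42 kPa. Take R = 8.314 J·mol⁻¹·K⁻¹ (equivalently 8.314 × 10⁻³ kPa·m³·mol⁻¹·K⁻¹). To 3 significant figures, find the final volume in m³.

V₂ ≈ 0.00821 m³

Isothermal, so P V is constant: T₂ = T₁; V₂ = V₁·(P₁/P₂) = 0.008210 m³.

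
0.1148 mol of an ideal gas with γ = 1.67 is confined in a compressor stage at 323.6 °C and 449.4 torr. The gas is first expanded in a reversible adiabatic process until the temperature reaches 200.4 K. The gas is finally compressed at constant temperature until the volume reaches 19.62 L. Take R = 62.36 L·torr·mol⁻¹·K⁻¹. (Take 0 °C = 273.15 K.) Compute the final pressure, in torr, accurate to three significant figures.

P₃ ≈ 73.1 torr

Convert: T₁ = 596.8 K.
From PV = nRT: V₁ = nRT₁/P₁ = 9.506 L.
Adiabatic (γ = 1.67), T V^(γ−1) and P V^γ constant: P₂ = P₁·(T₂/T₁)^(γ/(γ−1)) = 29.61 torr; V₂ = V₁·(T₁/T₂)^(1/(γ−1)) = 48.45 L.
Isothermal, so P V is constant: T₃ = T₂; P₃ = P₂·(V₂/V₃) = 73.12 torr.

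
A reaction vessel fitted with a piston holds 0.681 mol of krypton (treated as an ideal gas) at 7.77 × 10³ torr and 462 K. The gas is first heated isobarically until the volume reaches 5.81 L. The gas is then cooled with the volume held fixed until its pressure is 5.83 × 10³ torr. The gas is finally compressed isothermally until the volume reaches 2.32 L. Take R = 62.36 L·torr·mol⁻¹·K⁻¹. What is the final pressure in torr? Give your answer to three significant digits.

From PV = nRT: V₁ = nRT₁/P₁ = 2.525 L.
P constant ⇒ V ∝ T: P₂ = P₁; T₂ = T₁·(V₂/V₁) = 1063 K.
V constant ⇒ P ∝ T: V₃ = V₂; T₃ = T₂·(P₃/P₂) = 797.6 K.
T constant ⇒ Boyle's law P V = const: T₄ = T₃; P₄ = P₃·(V₃/V₄) = 1.460e+04 torr.

P₄ ≈ 1.46e+04 torr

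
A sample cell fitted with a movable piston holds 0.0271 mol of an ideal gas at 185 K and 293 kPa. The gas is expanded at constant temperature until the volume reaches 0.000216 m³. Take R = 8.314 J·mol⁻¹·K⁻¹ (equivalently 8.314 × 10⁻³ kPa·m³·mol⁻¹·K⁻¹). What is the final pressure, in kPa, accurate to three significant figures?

From PV = nRT: V₁ = nRT₁/P₁ = 0.0001423 m³.
Isothermal, so P V is constant: T₂ = T₁; P₂ = P₁·(V₁/V₂) = 193.0 kPa.

P₂ ≈ 193 kPa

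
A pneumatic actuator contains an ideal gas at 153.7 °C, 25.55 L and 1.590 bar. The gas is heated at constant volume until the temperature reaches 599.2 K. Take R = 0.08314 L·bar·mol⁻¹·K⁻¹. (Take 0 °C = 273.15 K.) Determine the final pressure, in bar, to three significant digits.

P₂ ≈ 2.23 bar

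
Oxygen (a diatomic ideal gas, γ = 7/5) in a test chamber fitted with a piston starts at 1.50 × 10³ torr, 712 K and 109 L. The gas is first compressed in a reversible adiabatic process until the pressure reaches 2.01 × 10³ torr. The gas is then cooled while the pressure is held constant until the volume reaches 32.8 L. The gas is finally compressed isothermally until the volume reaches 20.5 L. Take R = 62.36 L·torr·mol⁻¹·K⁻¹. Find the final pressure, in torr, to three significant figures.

P₄ ≈ 3.22e+03 torr

Adiabatic (γ = 7/5), T V^(γ−1) and P V^γ constant: T₂ = T₁·(P₂/P₁)^((γ−1)/γ) = 774.1 K; V₂ = V₁·(P₁/P₂)^(1/γ) = 88.44 L.
P constant ⇒ V ∝ T: P₃ = P₂; T₃ = T₂·(V₃/V₂) = 287.1 K.
Isothermal, so P V is constant: T₄ = T₃; P₄ = P₃·(V₃/V₄) = 3216 torr.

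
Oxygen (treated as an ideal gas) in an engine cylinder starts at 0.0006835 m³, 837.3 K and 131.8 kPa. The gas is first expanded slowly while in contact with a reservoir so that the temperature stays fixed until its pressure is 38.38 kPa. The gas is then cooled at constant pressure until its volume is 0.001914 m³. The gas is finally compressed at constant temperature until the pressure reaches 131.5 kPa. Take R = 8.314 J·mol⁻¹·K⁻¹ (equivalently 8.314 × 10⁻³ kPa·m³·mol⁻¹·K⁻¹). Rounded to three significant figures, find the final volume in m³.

T constant ⇒ Boyle's law P V = const: T₂ = T₁; V₂ = V₁·(P₁/P₂) = 0.002347 m³.
P constant ⇒ V ∝ T: P₃ = P₂; T₃ = T₂·(V₃/V₂) = 682.8 K.
T constant ⇒ Boyle's law P V = const: T₄ = T₃; V₄ = V₃·(P₃/P₄) = 0.0005586 m³.

V₄ ≈ 0.000559 m³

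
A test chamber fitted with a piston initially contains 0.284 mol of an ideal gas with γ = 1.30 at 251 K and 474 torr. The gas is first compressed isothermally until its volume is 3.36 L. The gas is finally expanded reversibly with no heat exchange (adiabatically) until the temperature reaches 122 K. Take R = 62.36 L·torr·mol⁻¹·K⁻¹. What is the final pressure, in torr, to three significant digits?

From PV = nRT: V₁ = nRT₁/P₁ = 9.378 L.
T constant ⇒ Boyle's law P V = const: T₂ = T₁; P₂ = P₁·(V₁/V₂) = 1323 torr.
Reversible adiabatic, γ = 1.30: P₃ = P₂·(T₃/T₂)^(γ/(γ−1)) = 58.06 torr; V₃ = V₂·(T₂/T₃)^(1/(γ−1)) = 37.22 L.

P₃ ≈ 58.1 torr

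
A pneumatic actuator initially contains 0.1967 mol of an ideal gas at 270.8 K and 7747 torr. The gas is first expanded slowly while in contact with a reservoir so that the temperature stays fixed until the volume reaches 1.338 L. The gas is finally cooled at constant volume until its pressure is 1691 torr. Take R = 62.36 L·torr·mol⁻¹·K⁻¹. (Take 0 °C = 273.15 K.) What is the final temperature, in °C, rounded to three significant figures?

T₃ ≈ -88.7 °C

From PV = nRT: V₁ = nRT₁/P₁ = 0.4288 L.
T constant ⇒ Boyle's law P V = const: T₂ = T₁; P₂ = P₁·(V₁/V₂) = 2483 torr.
Isochoric, so P/T is constant: V₃ = V₂; T₃ = T₂·(P₃/P₂) = 184.5 K.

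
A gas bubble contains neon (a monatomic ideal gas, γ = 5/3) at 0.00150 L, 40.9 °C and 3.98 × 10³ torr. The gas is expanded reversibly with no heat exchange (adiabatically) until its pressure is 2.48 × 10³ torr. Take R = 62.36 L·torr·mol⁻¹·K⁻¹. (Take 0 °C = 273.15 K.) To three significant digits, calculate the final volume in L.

Convert: T₁ = 314.0 K.
Adiabatic (γ = 5/3), T V^(γ−1) and P V^γ constant: T₂ = T₁·(P₂/P₁)^((γ−1)/γ) = 259.9 K; V₂ = V₁·(P₁/P₂)^(1/γ) = 0.001992 L.

V₂ ≈ 0.00199 L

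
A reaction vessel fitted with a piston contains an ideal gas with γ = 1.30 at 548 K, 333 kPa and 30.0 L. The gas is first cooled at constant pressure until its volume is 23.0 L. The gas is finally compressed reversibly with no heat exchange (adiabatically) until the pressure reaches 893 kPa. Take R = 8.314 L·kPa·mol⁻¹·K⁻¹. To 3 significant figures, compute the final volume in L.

V₃ ≈ 10.8 L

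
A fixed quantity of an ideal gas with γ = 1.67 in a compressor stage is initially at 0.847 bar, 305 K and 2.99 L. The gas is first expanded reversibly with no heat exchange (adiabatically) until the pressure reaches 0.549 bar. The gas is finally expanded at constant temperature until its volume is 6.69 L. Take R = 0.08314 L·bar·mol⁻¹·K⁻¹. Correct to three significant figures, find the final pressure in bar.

P₃ ≈ 0.318 bar

Reversible adiabatic, γ = 1.67: T₂ = T₁·(P₂/P₁)^((γ−1)/γ) = 256.3 K; V₂ = V₁·(P₁/P₂)^(1/γ) = 3.876 L.
T constant ⇒ Boyle's law P V = const: T₃ = T₂; P₃ = P₂·(V₂/V₃) = 0.3181 bar.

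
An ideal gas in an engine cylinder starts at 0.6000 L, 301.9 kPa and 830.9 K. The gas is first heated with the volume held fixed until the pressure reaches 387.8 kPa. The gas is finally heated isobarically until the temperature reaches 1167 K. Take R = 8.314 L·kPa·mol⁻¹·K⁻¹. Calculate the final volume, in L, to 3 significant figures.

V₃ ≈ 0.656 L

V constant ⇒ P ∝ T: V₂ = V₁; T₂ = T₁·(P₂/P₁) = 1067 K.
P constant ⇒ V ∝ T: P₃ = P₂; V₃ = V₂·(T₃/T₂) = 0.6560 L.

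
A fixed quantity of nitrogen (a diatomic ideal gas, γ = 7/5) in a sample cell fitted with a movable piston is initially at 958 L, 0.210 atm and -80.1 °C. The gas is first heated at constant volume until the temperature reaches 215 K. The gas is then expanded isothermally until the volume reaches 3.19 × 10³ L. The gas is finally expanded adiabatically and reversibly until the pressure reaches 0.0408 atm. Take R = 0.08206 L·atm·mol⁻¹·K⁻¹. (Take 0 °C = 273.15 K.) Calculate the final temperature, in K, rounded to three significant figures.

T₄ ≈ 184 K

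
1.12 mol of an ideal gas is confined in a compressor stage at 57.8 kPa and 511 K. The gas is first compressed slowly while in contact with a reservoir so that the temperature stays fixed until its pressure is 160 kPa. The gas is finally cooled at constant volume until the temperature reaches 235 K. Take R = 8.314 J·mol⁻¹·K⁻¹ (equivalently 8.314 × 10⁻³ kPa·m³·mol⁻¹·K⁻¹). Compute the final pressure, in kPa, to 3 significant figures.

P₃ ≈ 73.6 kPa

From PV = nRT: V₁ = nRT₁/P₁ = 0.08232 m³.
Isothermal, so P V is constant: T₂ = T₁; V₂ = V₁·(P₁/P₂) = 0.02974 m³.
Isochoric, so P/T is constant: V₃ = V₂; P₃ = P₂·(T₃/T₂) = 73.58 kPa.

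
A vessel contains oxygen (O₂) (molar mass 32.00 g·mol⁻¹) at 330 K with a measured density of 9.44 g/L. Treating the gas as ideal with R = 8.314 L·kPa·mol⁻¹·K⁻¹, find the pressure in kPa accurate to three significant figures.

ρ = PM/(RT) ⇒ P = ρRT/M = (9.44 × 8.314 × 330.0) / 32.00

P ≈ 809 kPa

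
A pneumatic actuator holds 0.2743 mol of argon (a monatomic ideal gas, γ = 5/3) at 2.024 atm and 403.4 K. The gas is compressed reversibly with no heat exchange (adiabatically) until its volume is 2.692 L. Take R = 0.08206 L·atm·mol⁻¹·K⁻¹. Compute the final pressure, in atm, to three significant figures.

From PV = nRT: V₁ = nRT₁/P₁ = 4.486 L.
Adiabatic (γ = 5/3), T V^(γ−1) and P V^γ constant: T₂ = T₁·(V₁/V₂)^(γ−1) = 567.0 K; P₂ = P₁·(V₁/V₂)^γ = 4.741 atm.

P₂ ≈ 4.74 atm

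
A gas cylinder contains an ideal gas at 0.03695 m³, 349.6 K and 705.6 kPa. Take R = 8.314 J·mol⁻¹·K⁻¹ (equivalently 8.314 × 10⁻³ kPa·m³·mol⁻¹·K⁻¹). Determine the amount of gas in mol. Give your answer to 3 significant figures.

n ≈ 8.97 mol

PV = nRT ⇒ n = PV/(RT) = (705.6 × 0.03695) / (8.314 × 10⁻³ × 349.6)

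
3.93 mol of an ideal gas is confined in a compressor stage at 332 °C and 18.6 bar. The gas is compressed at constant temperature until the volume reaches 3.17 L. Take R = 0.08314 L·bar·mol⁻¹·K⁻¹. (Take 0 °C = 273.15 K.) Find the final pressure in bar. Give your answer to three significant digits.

P₂ ≈ 62.4 bar

Convert: T₁ = 605.1 K.
From PV = nRT: V₁ = nRT₁/P₁ = 10.63 L.
Isothermal, so P V is constant: T₂ = T₁; P₂ = P₁·(V₁/V₂) = 62.37 bar.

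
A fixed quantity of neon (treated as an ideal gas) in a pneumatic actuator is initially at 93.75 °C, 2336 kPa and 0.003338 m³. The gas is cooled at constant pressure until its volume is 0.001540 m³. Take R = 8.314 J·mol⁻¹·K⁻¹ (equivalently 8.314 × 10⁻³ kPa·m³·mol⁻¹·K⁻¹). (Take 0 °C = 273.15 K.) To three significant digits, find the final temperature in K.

T₂ ≈ 169 K

Convert: T₁ = 366.9 K.
P constant ⇒ V ∝ T: P₂ = P₁; T₂ = T₁·(V₂/V₁) = 169.3 K.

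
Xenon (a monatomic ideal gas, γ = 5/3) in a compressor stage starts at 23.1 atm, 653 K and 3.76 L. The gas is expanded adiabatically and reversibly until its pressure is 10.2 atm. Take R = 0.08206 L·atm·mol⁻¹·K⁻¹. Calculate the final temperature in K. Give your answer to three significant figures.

T₂ ≈ 471 K

Reversible adiabatic, γ = 5/3: T₂ = T₁·(P₂/P₁)^((γ−1)/γ) = 470.9 K; V₂ = V₁·(P₁/P₂)^(1/γ) = 6.140 L.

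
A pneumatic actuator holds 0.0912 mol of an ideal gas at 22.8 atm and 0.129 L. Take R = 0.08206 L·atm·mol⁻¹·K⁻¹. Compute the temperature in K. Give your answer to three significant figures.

T ≈ 393 K

PV = nRT ⇒ T = PV/(nR) = (22.8 × 0.129) / (0.0912 × 0.08206)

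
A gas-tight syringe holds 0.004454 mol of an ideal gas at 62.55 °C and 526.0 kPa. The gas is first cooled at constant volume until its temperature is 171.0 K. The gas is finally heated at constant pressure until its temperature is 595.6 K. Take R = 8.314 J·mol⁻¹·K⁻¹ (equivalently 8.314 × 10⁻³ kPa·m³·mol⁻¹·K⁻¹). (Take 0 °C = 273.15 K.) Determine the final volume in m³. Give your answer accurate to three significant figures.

V₃ ≈ 8.23e-05 m³

Convert: T₁ = 335.7 K.
From PV = nRT: V₁ = nRT₁/P₁ = 2.363e-05 m³.
Isochoric, so P/T is constant: V₂ = V₁; P₂ = P₁·(T₂/T₁) = 267.9 kPa.
P constant ⇒ V ∝ T: P₃ = P₂; V₃ = V₂·(T₃/T₂) = 8.232e-05 m³.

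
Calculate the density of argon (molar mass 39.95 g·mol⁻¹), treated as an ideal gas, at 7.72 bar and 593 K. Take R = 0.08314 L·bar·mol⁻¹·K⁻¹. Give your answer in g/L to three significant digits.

ρ = PM/(RT) = (7.72 × 39.95) / (0.08314 × 593.0)

ρ ≈ 6.26 g/L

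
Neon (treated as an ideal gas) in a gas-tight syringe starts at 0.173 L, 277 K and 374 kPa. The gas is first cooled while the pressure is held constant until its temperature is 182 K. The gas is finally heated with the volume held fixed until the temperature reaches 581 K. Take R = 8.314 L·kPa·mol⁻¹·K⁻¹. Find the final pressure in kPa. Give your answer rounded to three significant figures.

P₃ ≈ 1.19e+03 kPa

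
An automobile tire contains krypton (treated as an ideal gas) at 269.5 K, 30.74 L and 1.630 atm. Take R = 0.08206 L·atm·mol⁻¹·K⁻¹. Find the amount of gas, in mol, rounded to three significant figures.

n ≈ 2.27 mol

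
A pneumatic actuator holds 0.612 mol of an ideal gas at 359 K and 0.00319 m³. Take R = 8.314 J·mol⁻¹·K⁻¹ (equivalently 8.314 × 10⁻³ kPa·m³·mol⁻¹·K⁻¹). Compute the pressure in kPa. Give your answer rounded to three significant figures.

P ≈ 573 kPa

PV = nRT ⇒ P = nRT/V = (0.612 × 8.314 × 10⁻³ × 359) / 0.00319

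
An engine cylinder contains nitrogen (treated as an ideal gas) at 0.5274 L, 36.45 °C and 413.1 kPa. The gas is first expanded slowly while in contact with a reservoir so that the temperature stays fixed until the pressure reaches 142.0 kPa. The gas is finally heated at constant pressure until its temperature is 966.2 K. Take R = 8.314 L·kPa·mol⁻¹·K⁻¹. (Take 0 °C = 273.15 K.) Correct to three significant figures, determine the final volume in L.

Convert: T₁ = 309.6 K.
T constant ⇒ Boyle's law P V = const: T₂ = T₁; V₂ = V₁·(P₁/P₂) = 1.534 L.
Isobaric, so V/T is constant: P₃ = P₂; V₃ = V₂·(T₃/T₂) = 4.788 L.

V₃ ≈ 4.79 L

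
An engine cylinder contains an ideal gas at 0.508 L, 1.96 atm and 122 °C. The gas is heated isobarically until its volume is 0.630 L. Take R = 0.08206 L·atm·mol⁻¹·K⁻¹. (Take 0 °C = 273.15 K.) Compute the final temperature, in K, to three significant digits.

T₂ ≈ 490 K

Convert: T₁ = 395.1 K.
Isobaric, so V/T is constant: P₂ = P₁; T₂ = T₁·(V₂/V₁) = 490.0 K.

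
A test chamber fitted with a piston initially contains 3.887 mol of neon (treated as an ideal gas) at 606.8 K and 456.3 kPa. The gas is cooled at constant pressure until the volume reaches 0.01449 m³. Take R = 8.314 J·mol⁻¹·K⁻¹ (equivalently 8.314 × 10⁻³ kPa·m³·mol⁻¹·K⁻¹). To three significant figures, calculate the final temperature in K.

T₂ ≈ 205 K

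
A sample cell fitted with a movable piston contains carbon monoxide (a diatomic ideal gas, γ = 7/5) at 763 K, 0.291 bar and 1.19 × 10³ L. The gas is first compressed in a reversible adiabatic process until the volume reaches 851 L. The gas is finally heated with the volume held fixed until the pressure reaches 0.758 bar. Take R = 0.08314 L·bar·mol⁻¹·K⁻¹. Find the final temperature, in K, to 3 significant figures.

Adiabatic (γ = 7/5), T V^(γ−1) and P V^γ constant: T₂ = T₁·(V₁/V₂)^(γ−1) = 872.5 K; P₂ = P₁·(V₁/V₂)^γ = 0.4653 bar.
Isochoric, so P/T is constant: V₃ = V₂; T₃ = T₂·(P₃/P₂) = 1421 K.

T₃ ≈ 1.42e+03 K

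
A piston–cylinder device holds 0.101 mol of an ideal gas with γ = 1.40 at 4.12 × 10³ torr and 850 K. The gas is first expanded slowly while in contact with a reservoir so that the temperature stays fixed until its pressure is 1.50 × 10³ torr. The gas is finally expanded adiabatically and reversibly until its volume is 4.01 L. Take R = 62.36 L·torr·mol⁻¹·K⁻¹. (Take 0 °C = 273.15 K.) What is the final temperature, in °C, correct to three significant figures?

From PV = nRT: V₁ = nRT₁/P₁ = 1.299 L.
T constant ⇒ Boyle's law P V = const: T₂ = T₁; V₂ = V₁·(P₁/P₂) = 3.569 L.
Reversible adiabatic, γ = 1.40: T₃ = T₂·(V₂/V₃)^(γ−1) = 811.3 K; P₃ = P₂·(V₂/V₃)^γ = 1274 torr.

T₃ ≈ 538 °C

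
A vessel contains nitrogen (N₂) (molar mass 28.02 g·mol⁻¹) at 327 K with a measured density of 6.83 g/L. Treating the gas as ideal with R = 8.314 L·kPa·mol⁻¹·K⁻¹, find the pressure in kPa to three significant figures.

P ≈ 663 kPa

ρ = PM/(RT) ⇒ P = ρRT/M = (6.83 × 8.314 × 327.0) / 28.02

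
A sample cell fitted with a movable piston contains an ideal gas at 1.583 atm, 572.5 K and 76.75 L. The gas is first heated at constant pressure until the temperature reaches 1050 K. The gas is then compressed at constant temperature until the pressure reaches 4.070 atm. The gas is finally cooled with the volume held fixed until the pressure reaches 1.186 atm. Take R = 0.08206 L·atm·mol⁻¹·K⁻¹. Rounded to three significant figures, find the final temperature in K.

T₄ ≈ 306 K

P constant ⇒ V ∝ T: P₂ = P₁; V₂ = V₁·(T₂/T₁) = 140.8 L.
T constant ⇒ Boyle's law P V = const: T₃ = T₂; V₃ = V₂·(P₂/P₃) = 54.75 L.
Isochoric, so P/T is constant: V₄ = V₃; T₄ = T₃·(P₄/P₃) = 306.0 K.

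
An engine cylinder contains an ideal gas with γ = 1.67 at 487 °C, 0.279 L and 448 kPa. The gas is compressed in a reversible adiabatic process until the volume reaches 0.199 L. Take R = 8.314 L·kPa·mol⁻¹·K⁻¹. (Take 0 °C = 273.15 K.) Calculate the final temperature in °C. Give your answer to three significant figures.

Convert: T₁ = 760.1 K.
Adiabatic (γ = 1.67), T V^(γ−1) and P V^γ constant: T₂ = T₁·(V₁/V₂)^(γ−1) = 953.3 K; P₂ = P₁·(V₁/V₂)^γ = 787.7 kPa.

T₂ ≈ 680 °C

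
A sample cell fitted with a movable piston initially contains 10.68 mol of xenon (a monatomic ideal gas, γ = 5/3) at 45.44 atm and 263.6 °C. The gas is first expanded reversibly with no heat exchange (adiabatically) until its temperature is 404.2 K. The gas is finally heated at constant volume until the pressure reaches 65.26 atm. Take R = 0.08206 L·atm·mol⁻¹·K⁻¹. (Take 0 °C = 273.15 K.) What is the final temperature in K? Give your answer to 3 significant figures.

T₃ ≈ 1.18e+03 K

Convert: T₁ = 536.8 K.
From PV = nRT: V₁ = nRT₁/P₁ = 10.35 L.
Adiabatic (γ = 5/3), T V^(γ−1) and P V^γ constant: P₂ = P₁·(T₂/T₁)^(γ/(γ−1)) = 22.36 atm; V₂ = V₁·(T₁/T₂)^(1/(γ−1)) = 15.84 L.
Isochoric, so P/T is constant: V₃ = V₂; T₃ = T₂·(P₃/P₂) = 1180 K.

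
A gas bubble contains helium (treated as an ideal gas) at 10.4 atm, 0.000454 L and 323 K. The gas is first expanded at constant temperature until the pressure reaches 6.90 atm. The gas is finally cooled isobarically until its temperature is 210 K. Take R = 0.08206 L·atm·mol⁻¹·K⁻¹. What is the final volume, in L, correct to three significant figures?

V₃ ≈ 0.000445 L

Isothermal, so P V is constant: T₂ = T₁; V₂ = V₁·(P₁/P₂) = 0.0006843 L.
P constant ⇒ V ∝ T: P₃ = P₂; V₃ = V₂·(T₃/T₂) = 0.0004449 L.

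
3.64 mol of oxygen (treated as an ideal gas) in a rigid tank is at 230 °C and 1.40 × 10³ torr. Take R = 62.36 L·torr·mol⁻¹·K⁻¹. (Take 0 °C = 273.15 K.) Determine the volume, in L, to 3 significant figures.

V ≈ 81.6 L

Convert: T = 503.15 K.
PV = nRT ⇒ V = nRT/P = (3.64 × 62.36 × 503.15) / 1.40e+03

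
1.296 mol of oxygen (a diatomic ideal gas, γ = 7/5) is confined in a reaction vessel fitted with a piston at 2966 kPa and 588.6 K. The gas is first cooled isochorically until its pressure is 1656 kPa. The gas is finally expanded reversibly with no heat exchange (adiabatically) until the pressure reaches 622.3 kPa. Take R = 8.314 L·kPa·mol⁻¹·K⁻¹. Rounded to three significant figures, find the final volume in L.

V₃ ≈ 4.30 L

From PV = nRT: V₁ = nRT₁/P₁ = 2.138 L.
Isochoric, so P/T is constant: V₂ = V₁; T₂ = T₁·(P₂/P₁) = 328.6 K.
Adiabatic (γ = 7/5), T V^(γ−1) and P V^γ constant: T₃ = T₂·(P₃/P₂)^((γ−1)/γ) = 248.5 K; V₃ = V₂·(P₂/P₃)^(1/γ) = 4.302 L.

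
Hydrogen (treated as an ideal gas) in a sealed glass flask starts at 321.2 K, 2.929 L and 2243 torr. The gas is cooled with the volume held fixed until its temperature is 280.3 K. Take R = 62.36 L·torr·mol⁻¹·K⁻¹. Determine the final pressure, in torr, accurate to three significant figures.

P₂ ≈ 1.96e+03 torr

Isochoric, so P/T is constant: V₂ = V₁; P₂ = P₁·(T₂/T₁) = 1957 torr.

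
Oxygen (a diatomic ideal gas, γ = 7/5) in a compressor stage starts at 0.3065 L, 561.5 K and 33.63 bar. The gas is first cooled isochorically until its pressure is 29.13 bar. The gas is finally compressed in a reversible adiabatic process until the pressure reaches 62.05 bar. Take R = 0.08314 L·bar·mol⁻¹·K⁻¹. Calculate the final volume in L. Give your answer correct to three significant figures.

V₃ ≈ 0.179 L

Isochoric, so P/T is constant: V₂ = V₁; T₂ = T₁·(P₂/P₁) = 486.4 K.
Reversible adiabatic, γ = 7/5: T₃ = T₂·(P₃/P₂)^((γ−1)/γ) = 603.7 K; V₃ = V₂·(P₂/P₃)^(1/γ) = 0.1786 L.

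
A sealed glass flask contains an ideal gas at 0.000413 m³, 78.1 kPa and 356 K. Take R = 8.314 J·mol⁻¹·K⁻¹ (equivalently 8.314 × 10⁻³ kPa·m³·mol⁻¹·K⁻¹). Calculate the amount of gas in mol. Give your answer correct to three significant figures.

n ≈ 0.0109 mol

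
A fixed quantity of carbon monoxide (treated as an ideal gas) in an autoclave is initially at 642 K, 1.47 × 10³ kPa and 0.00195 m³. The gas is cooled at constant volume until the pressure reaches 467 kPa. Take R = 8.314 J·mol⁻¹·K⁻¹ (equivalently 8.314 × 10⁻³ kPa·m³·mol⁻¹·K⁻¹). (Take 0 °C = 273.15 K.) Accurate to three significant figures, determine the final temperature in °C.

T₂ ≈ -69.2 °C

Isochoric, so P/T is constant: V₂ = V₁; T₂ = T₁·(P₂/P₁) = 204.0 K.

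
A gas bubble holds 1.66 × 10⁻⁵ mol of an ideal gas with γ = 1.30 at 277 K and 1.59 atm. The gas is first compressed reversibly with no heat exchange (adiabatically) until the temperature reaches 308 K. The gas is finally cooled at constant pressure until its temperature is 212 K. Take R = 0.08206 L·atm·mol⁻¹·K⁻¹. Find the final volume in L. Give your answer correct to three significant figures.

V₃ ≈ 0.000115 L

From PV = nRT: V₁ = nRT₁/P₁ = 0.0002373 L.
Adiabatic (γ = 1.30), T V^(γ−1) and P V^γ constant: P₂ = P₁·(T₂/T₁)^(γ/(γ−1)) = 2.518 atm; V₂ = V₁·(T₁/T₂)^(1/(γ−1)) = 0.0001666 L.
P constant ⇒ V ∝ T: P₃ = P₂; V₃ = V₂·(T₃/T₂) = 0.0001147 L.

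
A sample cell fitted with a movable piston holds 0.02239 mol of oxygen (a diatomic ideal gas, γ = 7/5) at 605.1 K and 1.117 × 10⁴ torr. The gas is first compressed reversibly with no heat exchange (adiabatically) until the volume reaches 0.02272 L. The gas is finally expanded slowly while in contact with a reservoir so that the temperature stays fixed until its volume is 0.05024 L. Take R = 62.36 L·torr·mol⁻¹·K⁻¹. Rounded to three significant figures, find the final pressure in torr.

From PV = nRT: V₁ = nRT₁/P₁ = 0.07564 L.
Reversible adiabatic, γ = 7/5: T₂ = T₁·(V₁/V₂)^(γ−1) = 978.9 K; P₂ = P₁·(V₁/V₂)^γ = 6.016e+04 torr.
Isothermal, so P V is constant: T₃ = T₂; P₃ = P₂·(V₂/V₃) = 2.721e+04 torr.

P₃ ≈ 2.72e+04 torr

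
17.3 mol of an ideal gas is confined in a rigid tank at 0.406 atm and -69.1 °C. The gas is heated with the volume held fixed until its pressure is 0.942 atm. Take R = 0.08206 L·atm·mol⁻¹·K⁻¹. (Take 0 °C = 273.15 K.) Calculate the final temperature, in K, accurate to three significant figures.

Convert: T₁ = 204.0 K.
From PV = nRT: V₁ = nRT₁/P₁ = 713.5 L.
V constant ⇒ P ∝ T: V₂ = V₁; T₂ = T₁·(P₂/P₁) = 473.4 K.

T₂ ≈ 473 K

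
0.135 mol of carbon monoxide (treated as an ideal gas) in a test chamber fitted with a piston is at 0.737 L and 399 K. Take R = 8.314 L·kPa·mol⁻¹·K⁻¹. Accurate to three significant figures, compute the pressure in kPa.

P ≈ 608 kPa

PV = nRT ⇒ P = nRT/V = (0.135 × 8.314 × 399) / 0.737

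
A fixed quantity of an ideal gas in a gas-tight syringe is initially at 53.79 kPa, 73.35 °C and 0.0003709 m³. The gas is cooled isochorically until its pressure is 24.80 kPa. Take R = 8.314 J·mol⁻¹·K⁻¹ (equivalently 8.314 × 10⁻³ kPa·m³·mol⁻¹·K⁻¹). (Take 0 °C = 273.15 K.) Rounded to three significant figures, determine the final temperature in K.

Convert: T₁ = 346.5 K.
Isochoric, so P/T is constant: V₂ = V₁; T₂ = T₁·(P₂/P₁) = 159.8 K.

T₂ ≈ 160 K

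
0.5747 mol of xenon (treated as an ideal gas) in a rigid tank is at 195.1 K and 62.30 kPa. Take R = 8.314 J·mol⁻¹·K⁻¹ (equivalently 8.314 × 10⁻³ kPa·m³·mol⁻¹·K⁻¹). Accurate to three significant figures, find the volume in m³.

V ≈ 0.0150 m³

PV = nRT ⇒ V = nRT/P = (0.5747 × 8.314 × 10⁻³ × 195.1) / 62.30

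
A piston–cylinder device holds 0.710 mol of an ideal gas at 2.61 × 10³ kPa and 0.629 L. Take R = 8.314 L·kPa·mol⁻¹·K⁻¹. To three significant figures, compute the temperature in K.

T ≈ 278 K

PV = nRT ⇒ T = PV/(nR) = (2.61e+03 × 0.629) / (0.710 × 8.314)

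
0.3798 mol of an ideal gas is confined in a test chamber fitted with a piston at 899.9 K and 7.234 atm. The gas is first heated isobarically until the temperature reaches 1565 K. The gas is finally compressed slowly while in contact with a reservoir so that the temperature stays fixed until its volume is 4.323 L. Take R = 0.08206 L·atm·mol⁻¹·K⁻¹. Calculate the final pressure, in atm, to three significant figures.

P₃ ≈ 11.3 atm

From PV = nRT: V₁ = nRT₁/P₁ = 3.877 L.
Isobaric, so V/T is constant: P₂ = P₁; V₂ = V₁·(T₂/T₁) = 6.743 L.
T constant ⇒ Boyle's law P V = const: T₃ = T₂; P₃ = P₂·(V₂/V₃) = 11.28 atm.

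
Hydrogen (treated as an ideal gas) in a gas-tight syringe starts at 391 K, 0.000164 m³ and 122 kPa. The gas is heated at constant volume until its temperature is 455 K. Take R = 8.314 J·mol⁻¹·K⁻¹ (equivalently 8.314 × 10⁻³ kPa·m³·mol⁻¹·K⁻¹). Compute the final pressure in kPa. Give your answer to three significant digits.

P₂ ≈ 142 kPa

Isochoric, so P/T is constant: V₂ = V₁; P₂ = P₁·(T₂/T₁) = 142.0 kPa.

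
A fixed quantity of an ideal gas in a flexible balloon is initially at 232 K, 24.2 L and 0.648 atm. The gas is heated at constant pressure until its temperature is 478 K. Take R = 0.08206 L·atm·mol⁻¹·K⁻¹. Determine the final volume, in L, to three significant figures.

P constant ⇒ V ∝ T: P₂ = P₁; V₂ = V₁·(T₂/T₁) = 49.86 L.

V₂ ≈ 49.9 L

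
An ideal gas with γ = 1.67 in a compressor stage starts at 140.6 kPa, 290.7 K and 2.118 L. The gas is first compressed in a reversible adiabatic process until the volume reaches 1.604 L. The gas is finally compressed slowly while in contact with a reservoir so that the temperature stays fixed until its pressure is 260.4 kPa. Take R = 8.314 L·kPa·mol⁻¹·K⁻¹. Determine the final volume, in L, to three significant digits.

V₃ ≈ 1.38 L

Reversible adiabatic, γ = 1.67: T₂ = T₁·(V₁/V₂)^(γ−1) = 350.2 K; P₂ = P₁·(V₁/V₂)^γ = 223.7 kPa.
T constant ⇒ Boyle's law P V = const: T₃ = T₂; V₃ = V₂·(P₂/P₃) = 1.378 L.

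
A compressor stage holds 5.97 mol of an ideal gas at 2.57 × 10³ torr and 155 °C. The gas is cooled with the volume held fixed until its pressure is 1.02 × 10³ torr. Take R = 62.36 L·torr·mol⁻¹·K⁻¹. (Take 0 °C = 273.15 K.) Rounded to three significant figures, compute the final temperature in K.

T₂ ≈ 170 K

Convert: T₁ = 428.1 K.
From PV = nRT: V₁ = nRT₁/P₁ = 62.02 L.
Isochoric, so P/T is constant: V₂ = V₁; T₂ = T₁·(P₂/P₁) = 169.9 K.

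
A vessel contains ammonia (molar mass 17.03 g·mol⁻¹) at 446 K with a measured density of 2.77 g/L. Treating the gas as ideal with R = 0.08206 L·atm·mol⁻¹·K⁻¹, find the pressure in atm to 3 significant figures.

ρ = PM/(RT) ⇒ P = ρRT/M = (2.77 × 0.08206 × 446.0) / 17.03

P ≈ 5.95 atm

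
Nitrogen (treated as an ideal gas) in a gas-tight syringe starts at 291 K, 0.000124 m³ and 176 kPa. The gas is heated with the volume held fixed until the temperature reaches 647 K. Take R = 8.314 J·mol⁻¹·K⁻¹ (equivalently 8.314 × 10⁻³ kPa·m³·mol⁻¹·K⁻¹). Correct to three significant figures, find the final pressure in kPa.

V constant ⇒ P ∝ T: V₂ = V₁; P₂ = P₁·(T₂/T₁) = 391.3 kPa.

P₂ ≈ 391 kPa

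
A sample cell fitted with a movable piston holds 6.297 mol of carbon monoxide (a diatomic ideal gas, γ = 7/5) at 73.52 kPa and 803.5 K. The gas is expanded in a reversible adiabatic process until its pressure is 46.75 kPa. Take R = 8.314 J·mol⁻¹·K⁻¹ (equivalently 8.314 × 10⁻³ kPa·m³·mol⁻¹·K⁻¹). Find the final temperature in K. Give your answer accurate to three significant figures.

T₂ ≈ 706 K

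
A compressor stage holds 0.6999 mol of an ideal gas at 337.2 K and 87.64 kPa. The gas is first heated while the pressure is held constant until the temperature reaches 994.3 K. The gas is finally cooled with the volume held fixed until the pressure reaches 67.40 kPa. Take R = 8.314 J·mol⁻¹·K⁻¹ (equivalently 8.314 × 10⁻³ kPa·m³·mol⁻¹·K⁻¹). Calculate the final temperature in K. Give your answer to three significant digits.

T₃ ≈ 765 K

From PV = nRT: V₁ = nRT₁/P₁ = 0.02239 m³.
P constant ⇒ V ∝ T: P₂ = P₁; V₂ = V₁·(T₂/T₁) = 0.06602 m³.
Isochoric, so P/T is constant: V₃ = V₂; T₃ = T₂·(P₃/P₂) = 764.7 K.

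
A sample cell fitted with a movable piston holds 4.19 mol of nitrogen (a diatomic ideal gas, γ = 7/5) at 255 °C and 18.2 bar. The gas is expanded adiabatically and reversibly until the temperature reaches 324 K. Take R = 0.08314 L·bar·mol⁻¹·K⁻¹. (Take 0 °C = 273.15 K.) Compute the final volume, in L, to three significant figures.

V₂ ≈ 34.3 L

Convert: T₁ = 528.1 K.
From PV = nRT: V₁ = nRT₁/P₁ = 10.11 L.
Reversible adiabatic, γ = 7/5: P₂ = P₁·(T₂/T₁)^(γ/(γ−1)) = 3.291 bar; V₂ = V₁·(T₁/T₂)^(1/(γ−1)) = 34.30 L.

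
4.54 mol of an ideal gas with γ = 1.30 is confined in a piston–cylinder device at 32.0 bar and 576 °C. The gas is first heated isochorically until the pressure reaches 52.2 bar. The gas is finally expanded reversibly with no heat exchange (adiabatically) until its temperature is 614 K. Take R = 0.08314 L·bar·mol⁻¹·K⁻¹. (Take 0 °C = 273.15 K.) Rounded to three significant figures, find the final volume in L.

V₃ ≈ 151 L

Convert: T₁ = 849.1 K.
From PV = nRT: V₁ = nRT₁/P₁ = 10.02 L.
Isochoric, so P/T is constant: V₂ = V₁; T₂ = T₁·(P₂/P₁) = 1385 K.
Reversible adiabatic, γ = 1.30: P₃ = P₂·(T₃/T₂)^(γ/(γ−1)) = 1.537 bar; V₃ = V₂·(T₂/T₃)^(1/(γ−1)) = 150.8 L.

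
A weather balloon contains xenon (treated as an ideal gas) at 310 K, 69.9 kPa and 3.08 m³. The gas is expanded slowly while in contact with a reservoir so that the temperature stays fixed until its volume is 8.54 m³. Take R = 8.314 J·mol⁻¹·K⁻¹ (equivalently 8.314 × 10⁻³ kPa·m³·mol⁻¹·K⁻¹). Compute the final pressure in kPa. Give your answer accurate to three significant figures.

P₂ ≈ 25.2 kPa

Isothermal, so P V is constant: T₂ = T₁; P₂ = P₁·(V₁/V₂) = 25.21 kPa.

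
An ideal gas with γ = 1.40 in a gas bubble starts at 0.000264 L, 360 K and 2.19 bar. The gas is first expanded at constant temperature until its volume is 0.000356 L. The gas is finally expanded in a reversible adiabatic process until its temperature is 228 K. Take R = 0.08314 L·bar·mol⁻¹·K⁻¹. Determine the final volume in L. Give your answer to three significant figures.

T constant ⇒ Boyle's law P V = const: T₂ = T₁; P₂ = P₁·(V₁/V₂) = 1.624 bar.
Adiabatic (γ = 1.40), T V^(γ−1) and P V^γ constant: P₃ = P₂·(T₃/T₂)^(γ/(γ−1)) = 0.3283 bar; V₃ = V₂·(T₂/T₃)^(1/(γ−1)) = 0.001115 L.

V₃ ≈ 0.00112 L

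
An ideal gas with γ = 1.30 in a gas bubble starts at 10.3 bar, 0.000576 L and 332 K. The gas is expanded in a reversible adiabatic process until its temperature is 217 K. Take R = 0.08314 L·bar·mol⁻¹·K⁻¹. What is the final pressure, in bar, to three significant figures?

Reversible adiabatic, γ = 1.30: P₂ = P₁·(T₂/T₁)^(γ/(γ−1)) = 1.631 bar; V₂ = V₁·(T₁/T₂)^(1/(γ−1)) = 0.002377 L.

P₂ ≈ 1.63 bar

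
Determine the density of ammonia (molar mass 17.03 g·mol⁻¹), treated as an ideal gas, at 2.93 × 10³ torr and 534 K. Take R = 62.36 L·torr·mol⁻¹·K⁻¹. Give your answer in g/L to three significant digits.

ρ = PM/(RT) = (2.93e+03 × 17.03) / (62.36 × 534.0)

ρ ≈ 1.50 g/L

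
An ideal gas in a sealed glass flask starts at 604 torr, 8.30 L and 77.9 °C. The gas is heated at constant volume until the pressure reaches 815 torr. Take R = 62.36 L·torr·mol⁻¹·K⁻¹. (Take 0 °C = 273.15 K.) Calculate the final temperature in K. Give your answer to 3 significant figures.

Convert: T₁ = 351.0 K.
V constant ⇒ P ∝ T: V₂ = V₁; T₂ = T₁·(P₂/P₁) = 473.7 K.

T₂ ≈ 474 K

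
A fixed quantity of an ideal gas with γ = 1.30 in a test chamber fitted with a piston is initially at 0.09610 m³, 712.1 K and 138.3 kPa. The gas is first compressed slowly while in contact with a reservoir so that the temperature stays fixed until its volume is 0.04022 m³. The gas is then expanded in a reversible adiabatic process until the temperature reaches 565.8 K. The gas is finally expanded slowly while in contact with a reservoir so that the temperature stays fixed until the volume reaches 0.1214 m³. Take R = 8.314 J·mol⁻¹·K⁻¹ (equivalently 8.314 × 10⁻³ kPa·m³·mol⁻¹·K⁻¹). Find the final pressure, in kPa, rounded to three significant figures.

Isothermal, so P V is constant: T₂ = T₁; P₂ = P₁·(V₁/V₂) = 330.4 kPa.
Adiabatic (γ = 1.30), T V^(γ−1) and P V^γ constant: P₃ = P₂·(T₃/T₂)^(γ/(γ−1)) = 122.0 kPa; V₃ = V₂·(T₂/T₃)^(1/(γ−1)) = 0.08657 m³.
T constant ⇒ Boyle's law P V = const: T₄ = T₃; P₄ = P₃·(V₃/V₄) = 86.99 kPa.

P₄ ≈ 87.0 kPa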